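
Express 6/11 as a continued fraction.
[0; 1, 1, 5]

Euclidean algorithm steps:
6 = 0 × 11 + 6
11 = 1 × 6 + 5
6 = 1 × 5 + 1
5 = 5 × 1 + 0
Continued fraction: [0; 1, 1, 5]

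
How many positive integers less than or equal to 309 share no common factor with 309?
204

309 = 3 × 103
φ(n) = n × ∏(1 - 1/p) for each prime p dividing n
φ(309) = 309 × (1 - 1/3) × (1 - 1/103) = 204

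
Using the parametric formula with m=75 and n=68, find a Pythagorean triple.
(1001, 10200, 10249)

Euclid's formula: a = m² - n², b = 2mn, c = m² + n²
m = 75, n = 68
a = 75² - 68² = 5625 - 4624 = 1001
b = 2 × 75 × 68 = 10200
c = 75² + 68² = 5625 + 4624 = 10249
Verification: 1001² + 10200² = 1002001 + 104040000 = 105042001 = 10249² ✓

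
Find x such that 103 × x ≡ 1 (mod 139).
27

gcd(103, 139) = 1, so the inverse exists.
Extended Euclidean algorithm on (139, 103):
139 = 1 × 103 + 36  ⟹  36 = (1)·139 + (-1)·103
103 = 2 × 36 + 31  ⟹  31 = (-2)·139 + (3)·103
36 = 1 × 31 + 5  ⟹  5 = (3)·139 + (-4)·103
31 = 6 × 5 + 1  ⟹  1 = (-20)·139 + (27)·103
So (27)·103 ≡ 1 (mod 139), i.e. 103^(-1) ≡ 27 (mod 139).
Check: 103 × 27 = 2781 ≡ 1 (mod 139)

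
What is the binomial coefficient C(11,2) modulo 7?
6

Using Lucas' theorem:
Write n=11 and k=2 in base 7:
n in base 7: [1, 4]
k in base 7: [0, 2]
C(11,2) mod 7 = ∏ C(n_i, k_i) mod 7
Digit binomials (mod 7): C(1,0) = 1; C(4,2) = 6
Product: 1 × 6 = 6 ≡ 6 (mod 7)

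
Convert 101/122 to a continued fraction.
[0; 1, 4, 1, 4, 4]

Euclidean algorithm steps:
101 = 0 × 122 + 101
122 = 1 × 101 + 21
101 = 4 × 21 + 17
21 = 1 × 17 + 4
17 = 4 × 4 + 1
4 = 4 × 1 + 0
Continued fraction: [0; 1, 4, 1, 4, 4]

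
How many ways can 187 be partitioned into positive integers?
1280011042268

p(n) counts ways to write n as a sum of positive integers (order ignored).
Euler's pentagonal recurrence: p(k) = p(k-1) + p(k-2) - p(k-5) - p(k-7) + p(k-12) + p(k-15) - ... (offsets j(3j∓1)/2, signs ++--, p(0)=1, p(<0)=0).
DP table for k = 0..186: p(0)=1, p(1)=1, p(2)=2, p(3)=3, p(4)=5, p(5)=7, p(6)=11, p(7)=15, p(8)=22, p(9)=30, p(10)=42, p(11)=56, p(12)=77, p(13)=101, p(14)=135, p(15)=176, p(16)=231, p(17)=297, p(18)=385, p(19)=490, p(20)=627, p(21)=792, p(22)=1002, p(23)=1255, p(24)=1575, p(25)=1958, p(26)=2436, p(27)=3010, p(28)=3718, p(29)=4565, p(30)=5604, p(31)=6842, p(32)=8349, p(33)=10143, p(34)=12310, p(35)=14883, p(36)=17977, p(37)=21637, p(38)=26015, p(39)=31185, p(40)=37338, p(41)=44583, p(42)=53174, p(43)=63261, p(44)=75175, p(45)=89134, p(46)=105558, p(47)=124754, p(48)=147273, p(49)=173525, p(50)=204226, p(51)=239943, p(52)=281589, p(53)=329931, p(54)=386155, p(55)=451276, p(56)=526823, p(57)=614154, p(58)=715220, p(59)=831820, p(60)=966467, p(61)=1121505, p(62)=1300156, p(63)=1505499, p(64)=1741630, p(65)=2012558, p(66)=2323520, p(67)=2679689, p(68)=3087735, p(69)=3554345, p(70)=4087968, p(71)=4697205, p(72)=5392783, p(73)=6185689, p(74)=7089500, p(75)=8118264, p(76)=9289091, p(77)=10619863, p(78)=12132164, p(79)=13848650, p(80)=15796476, p(81)=18004327, p(82)=20506255, p(83)=23338469, p(84)=26543660, p(85)=30167357, p(86)=34262962, p(87)=38887673, p(88)=44108109, p(89)=49995925, p(90)=56634173, p(91)=64112359, p(92)=72533807, p(93)=82010177, p(94)=92669720, p(95)=104651419, p(96)=118114304, p(97)=133230930, p(98)=150198136, p(99)=169229875, p(100)=190569292, p(101)=214481126, p(102)=241265379, p(103)=271248950, p(104)=304801365, p(105)=342325709, p(106)=384276336, p(107)=431149389, p(108)=483502844, p(109)=541946240, p(110)=607163746, p(111)=679903203, p(112)=761002156, p(113)=851376628, p(114)=952050665, p(115)=1064144451, p(116)=1188908248, p(117)=1327710076, p(118)=1482074143, p(119)=1653668665, p(120)=1844349560, p(121)=2056148051, p(122)=2291320912, p(123)=2552338241, p(124)=2841940500, p(125)=3163127352, p(126)=3519222692, p(127)=3913864295, p(128)=4351078600, p(129)=4835271870, p(130)=5371315400, p(131)=5964539504, p(132)=6620830889, p(133)=7346629512, p(134)=8149040695, p(135)=9035836076, p(136)=10015581680, p(137)=11097645016, p(138)=12292341831, p(139)=13610949895, p(140)=15065878135, p(141)=16670689208, p(142)=18440293320, p(143)=20390982757, p(144)=22540654445, p(145)=24908858009, p(146)=27517052599, p(147)=30388671978, p(148)=33549419497, p(149)=37027355200, p(150)=40853235313, p(151)=45060624582, p(152)=49686288421, p(153)=54770336324, p(154)=60356673280, p(155)=66493182097, p(156)=73232243759, p(157)=80630964769, p(158)=88751778802, p(159)=97662728555, p(160)=107438159466, p(161)=118159068427, p(162)=129913904637, p(163)=142798995930, p(164)=156919475295, p(165)=172389800255, p(166)=189334822579, p(167)=207890420102, p(168)=228204732751, p(169)=250438925115, p(170)=274768617130, p(171)=301384802048, p(172)=330495499613, p(173)=362326859895, p(174)=397125074750, p(175)=435157697830, p(176)=476715857290, p(177)=522115831195, p(178)=571701605655, p(179)=625846753120, p(180)=684957390936, p(181)=749474411781, p(182)=819876908323, p(183)=896684817527, p(184)=980462880430, p(185)=1071823774337, p(186)=1171432692373.
Final step: p(187) = p(186) + p(185) - p(182) - p(180) + p(175) + p(172) - p(165) - p(161) + p(152) + p(147) - p(136) - p(130) + p(117) + p(110) - p(95) - p(87) + p(70) + p(61) - p(42) - p(32) + p(11) + p(0)
= 1171432692373 + 1071823774337 - 819876908323 - 684957390936 + 435157697830 + 330495499613 - 172389800255 - 118159068427 + 49686288421 + 30388671978 - 10015581680 - 5371315400 + 1327710076 + 607163746 - 104651419 - 38887673 + 4087968 + 1121505 - 53174 - 8349 + 56 + 1
= 1280011042268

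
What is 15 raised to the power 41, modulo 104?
71

Repeated squaring. Binary of 41 = 101001.
15^1 ≡ 15 (mod 104); 15^2 ≡ 17 (mod 104); 15^4 ≡ 81 (mod 104); 15^8 ≡ 9 (mod 104); 15^16 ≡ 81 (mod 104); 15^32 ≡ 9 (mod 104)
15^41 = 15^1 × 15^8 × 15^32 ≡ 71 (mod 104)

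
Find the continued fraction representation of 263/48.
[5; 2, 11, 2]

Euclidean algorithm steps:
263 = 5 × 48 + 23
48 = 2 × 23 + 2
23 = 11 × 2 + 1
2 = 2 × 1 + 0
Continued fraction: [5; 2, 11, 2]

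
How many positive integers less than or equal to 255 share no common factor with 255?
128

255 = 3 × 5 × 17
φ(n) = n × ∏(1 - 1/p) for each prime p dividing n
φ(255) = 255 × (1 - 1/3) × (1 - 1/5) × (1 - 1/17) = 128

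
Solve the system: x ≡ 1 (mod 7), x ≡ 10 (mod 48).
106

Using Chinese Remainder Theorem:
M = 7 × 48 = 336
M1 = 48, M2 = 7
y1 = 48^(-1) mod 7 = 6
y2 = 7^(-1) mod 48 = 7
x = (1×48×6 + 10×7×7) mod 336 = 106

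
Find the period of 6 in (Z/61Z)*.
60

61 is prime, so ord(6) divides φ(61) = 60.
Divisors of 60: 1, 2, 3, 4, 5, 6, 10, 12, 15, 20, 30, 60.
Repeated squaring: 6^1 ≡ 6, 6^2 ≡ 36, 6^4 ≡ 15, 6^8 ≡ 42, 6^16 ≡ 56, 6^32 ≡ 25 (mod 61).
Test 6^d mod 61 for each divisor d in increasing order:
6^1 ≡ 6
6^2 ≡ 36
6^3 = 6^2·6^1 ≡ 33
6^4 ≡ 15
6^5 = 6^4·6^1 ≡ 29
6^6 = 6^4·6^2 ≡ 52
6^10 = 6^8·6^2 ≡ 48
6^12 = 6^8·6^4 ≡ 20
6^15 = 6^8·6^4·6^2·6^1 ≡ 50
6^20 = 6^16·6^4 ≡ 47
6^30 = 6^16·6^8·6^4·6^2 ≡ 60
6^60 = 6^32·6^16·6^8·6^4 ≡ 1  ← first divisor giving 1
The order is 60.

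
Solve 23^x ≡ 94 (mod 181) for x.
58

Baby-step giant-step with step n = ⌈√181⌉ = 14.
Baby steps 23^j mod 181 (j:value) for j=0..13: 0:1, 1:23, 2:167, 3:40, 4:15, 5:164, 6:152, 7:57, 8:44, 9:107, 10:108, 11:131, 12:117, 13:157.
Giant-step multiplier: 23^(-14) ≡ 23^(180-14) = 23^166 ≡ 20 (mod 181).
Giant steps γ_i = 94·20^i mod 181: γ_0=94, γ_1=70, γ_2=133, γ_3=126, γ_4=167 (in table at j=2).
x = i·n + j = 4·14 + 2 = 58.
Check: 23^58 ≡ 94 (mod 181).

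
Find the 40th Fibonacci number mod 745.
210

Matrix identity: Q^n = [[F_(n+1), F_n], [F_n, F_(n-1)]] with Q = [[1,1],[1,0]].
n = 40 = 101000₂. Square-and-multiply, entries mod 745:
Q^1 = [[1,1],[1,0]]
Q^2 = (Q^1)² = [[2,1],[1,1]]
Q^5 = (Q^2)²·Q = [[8,5],[5,3]]
Q^10 = (Q^5)² = [[89,55],[55,34]]
Q^20 = (Q^10)² = [[516,60],[60,456]]
Q^40 = (Q^20)² = [[166,210],[210,701]]
F_40 mod 745 = Q^40[0][1] = 210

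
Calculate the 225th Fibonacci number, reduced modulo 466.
432

Matrix identity: Q^n = [[F_(n+1), F_n], [F_n, F_(n-1)]] with Q = [[1,1],[1,0]].
n = 225 = 11100001₂. Square-and-multiply, entries mod 466:
Q^1 = [[1,1],[1,0]]
Q^3 = (Q^1)²·Q = [[3,2],[2,1]]
Q^7 = (Q^3)²·Q = [[21,13],[13,8]]
Q^14 = (Q^7)² = [[144,377],[377,233]]
Q^28 = (Q^14)² = [[231,465],[465,232]]
Q^56 = (Q^28)² = [[238,3],[3,235]]
Q^112 = (Q^56)² = [[267,21],[21,246]]
Q^225 = (Q^112)²·Q = [[21,432],[432,55]]
F_225 mod 466 = Q^225[0][1] = 432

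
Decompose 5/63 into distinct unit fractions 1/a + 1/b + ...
1/13 + 1/410 + 1/335790

Greedy algorithm:
5/63: ceiling(63/5) = 13, use 1/13
2/819: ceiling(819/2) = 410, use 1/410
1/335790: ceiling(335790/1) = 335790, use 1/335790
Result: 5/63 = 1/13 + 1/410 + 1/335790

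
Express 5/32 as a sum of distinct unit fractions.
1/7 + 1/75 + 1/16800

Greedy algorithm:
5/32: ceiling(32/5) = 7, use 1/7
3/224: ceiling(224/3) = 75, use 1/75
1/16800: ceiling(16800/1) = 16800, use 1/16800
Result: 5/32 = 1/7 + 1/75 + 1/16800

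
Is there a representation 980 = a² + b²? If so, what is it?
14² + 28² (a=14, b=28)

Factorization: 980 = 2^2 × 5 × 7^2
By Fermat: n is sum of two squares iff every prime p ≡ 3 (mod 4) appears to even power.
All primes ≡ 3 (mod 4) appear to even power.
Search a = 0, 1, 2, … for 980 - a² a perfect square: first hit at a = 14: 980 - 196 = 784 = 28².
980 = 14² + 28² = 196 + 784 ✓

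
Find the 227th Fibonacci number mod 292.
141

Matrix identity: Q^n = [[F_(n+1), F_n], [F_n, F_(n-1)]] with Q = [[1,1],[1,0]].
n = 227 = 11100011₂. Square-and-multiply, entries mod 292:
Q^1 = [[1,1],[1,0]]
Q^3 = (Q^1)²·Q = [[3,2],[2,1]]
Q^7 = (Q^3)²·Q = [[21,13],[13,8]]
Q^14 = (Q^7)² = [[26,85],[85,233]]
Q^28 = (Q^14)² = [[17,115],[115,194]]
Q^56 = (Q^28)² = [[82,29],[29,53]]
Q^113 = (Q^56)²·Q = [[92,265],[265,119]]
Q^227 = (Q^113)²·Q = [[284,141],[141,143]]
F_227 mod 292 = Q^227[0][1] = 141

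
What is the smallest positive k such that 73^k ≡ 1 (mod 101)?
100

101 is prime, so ord(73) divides φ(101) = 100.
Divisors of 100: 1, 2, 4, 5, 10, 20, 25, 50, 100.
Repeated squaring: 73^1 ≡ 73, 73^2 ≡ 77, 73^4 ≡ 71, 73^8 ≡ 92, 73^16 ≡ 81, 73^32 ≡ 97, 73^64 ≡ 16 (mod 101).
Test 73^d mod 101 for each divisor d in increasing order:
73^1 ≡ 73
73^2 ≡ 77
73^4 ≡ 71
73^5 = 73^4·73^1 ≡ 32
73^10 = 73^8·73^2 ≡ 14
73^20 = 73^16·73^4 ≡ 95
73^25 = 73^16·73^8·73^1 ≡ 10
73^50 = 73^32·73^16·73^2 ≡ 100
73^100 = 73^64·73^32·73^4 ≡ 1  ← first divisor giving 1
The order is 100.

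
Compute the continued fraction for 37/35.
[1; 17, 2]

Euclidean algorithm steps:
37 = 1 × 35 + 2
35 = 17 × 2 + 1
2 = 2 × 1 + 0
Continued fraction: [1; 17, 2]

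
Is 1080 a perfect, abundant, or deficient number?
abundant

Proper divisors of 1080: sum = 1 + 2 + 3 + 4 + 5 + 6 + 8 + 9 + ... + 216 + 270 + 360 + 540 (31 divisors) = 2520
Since 2520 > 1080, 1080 is abundant.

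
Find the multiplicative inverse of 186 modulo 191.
38

gcd(186, 191) = 1, so the inverse exists.
Extended Euclidean algorithm on (191, 186):
191 = 1 × 186 + 5  ⟹  5 = (1)·191 + (-1)·186
186 = 37 × 5 + 1  ⟹  1 = (-37)·191 + (38)·186
So (38)·186 ≡ 1 (mod 191), i.e. 186^(-1) ≡ 38 (mod 191).
Check: 186 × 38 = 7068 ≡ 1 (mod 191)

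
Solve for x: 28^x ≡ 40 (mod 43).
38

Baby-step giant-step with step n = ⌈√43⌉ = 7.
Baby steps 28^j mod 43 (j:value) for j=0..6: 0:1, 1:28, 2:10, 3:22, 4:14, 5:5, 6:11.
Giant-step multiplier: 28^(-7) ≡ 28^(42-7) = 28^35 ≡ 37 (mod 43).
Giant steps γ_i = 40·37^i mod 43: γ_0=40, γ_1=18, γ_2=21, γ_3=3, γ_4=25, γ_5=22 (in table at j=3).
x = i·n + j = 5·7 + 3 = 38.
Check: 28^38 ≡ 40 (mod 43).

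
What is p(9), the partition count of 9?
30

p(n) counts ways to write n as a sum of positive integers (order ignored).
Examples: 9; 8 + 1; 7 + 2; 7 + 1 + 1; 6 + 3; ... (30 total)
p(9) = 30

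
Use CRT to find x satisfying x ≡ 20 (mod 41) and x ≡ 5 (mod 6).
143

Using Chinese Remainder Theorem:
M = 41 × 6 = 246
M1 = 6, M2 = 41
y1 = 6^(-1) mod 41 = 7
y2 = 41^(-1) mod 6 = 5
x = (20×6×7 + 5×41×5) mod 246 = 143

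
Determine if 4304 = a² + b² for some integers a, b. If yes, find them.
40² + 52² (a=40, b=52)

Factorization: 4304 = 2^4 × 269
By Fermat: n is sum of two squares iff every prime p ≡ 3 (mod 4) appears to even power.
All primes ≡ 3 (mod 4) appear to even power.
Search a = 0, 1, 2, … for 4304 - a² a perfect square: first hit at a = 40: 4304 - 1600 = 2704 = 52².
4304 = 40² + 52² = 1600 + 2704 ✓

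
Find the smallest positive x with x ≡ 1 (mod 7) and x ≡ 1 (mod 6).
1

Using Chinese Remainder Theorem:
M = 7 × 6 = 42
M1 = 6, M2 = 7
y1 = 6^(-1) mod 7 = 6
y2 = 7^(-1) mod 6 = 1
x = (1×6×6 + 1×7×1) mod 42 = 1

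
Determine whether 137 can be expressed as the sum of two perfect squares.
4² + 11² (a=4, b=11)

Factorization: 137 = 137
By Fermat: n is sum of two squares iff every prime p ≡ 3 (mod 4) appears to even power.
All primes ≡ 3 (mod 4) appear to even power.
Search a = 0, 1, 2, … for 137 - a² a perfect square: first hit at a = 4: 137 - 16 = 121 = 11².
137 = 4² + 11² = 16 + 121 ✓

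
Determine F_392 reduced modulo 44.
1

Matrix identity: Q^n = [[F_(n+1), F_n], [F_n, F_(n-1)]] with Q = [[1,1],[1,0]].
n = 392 = 110001000₂. Square-and-multiply, entries mod 44:
Q^1 = [[1,1],[1,0]]
Q^3 = (Q^1)²·Q = [[3,2],[2,1]]
Q^6 = (Q^3)² = [[13,8],[8,5]]
Q^12 = (Q^6)² = [[13,12],[12,1]]
Q^24 = (Q^12)² = [[5,36],[36,13]]
Q^49 = (Q^24)²·Q = [[33,1],[1,32]]
Q^98 = (Q^49)² = [[34,21],[21,13]]
Q^196 = (Q^98)² = [[13,19],[19,38]]
Q^392 = (Q^196)² = [[2,1],[1,1]]
F_392 mod 44 = Q^392[0][1] = 1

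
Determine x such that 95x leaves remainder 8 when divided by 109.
x ≡ 15 (mod 109)

gcd(95, 109) = 1, which divides 8, so solutions exist.
Find 95^(-1) mod 109 by the extended Euclidean algorithm:
109 = 1 × 95 + 14  ⟹  14 = (1)·109 + (-1)·95
95 = 6 × 14 + 11  ⟹  11 = (-6)·109 + (7)·95
14 = 1 × 11 + 3  ⟹  3 = (7)·109 + (-8)·95
11 = 3 × 3 + 2  ⟹  2 = (-27)·109 + (31)·95
3 = 1 × 2 + 1  ⟹  1 = (34)·109 + (-39)·95
So (-39)·95 ≡ 1 (mod 109), i.e. 95^(-1) ≡ -39 ≡ 70 (mod 109).
x ≡ 70 × 8 = 560 ≡ 15 (mod 109).
Check: 95 × 15 = 1425 ≡ 8 (mod 109).
Unique solution: x ≡ 15 (mod 109)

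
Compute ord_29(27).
28

29 is prime, so ord(27) divides φ(29) = 28.
Divisors of 28: 1, 2, 4, 7, 14, 28.
Repeated squaring: 27^1 ≡ 27, 27^2 ≡ 4, 27^4 ≡ 16, 27^8 ≡ 24, 27^16 ≡ 25 (mod 29).
Test 27^d mod 29 for each divisor d in increasing order:
27^1 ≡ 27
27^2 ≡ 4
27^4 ≡ 16
27^7 = 27^4·27^2·27^1 ≡ 17
27^14 = 27^8·27^4·27^2 ≡ 28
27^28 = 27^16·27^8·27^4 ≡ 1  ← first divisor giving 1
The order is 28.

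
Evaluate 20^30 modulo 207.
190

Repeated squaring. Binary of 30 = 11110.
20^1 ≡ 20 (mod 207); 20^2 ≡ 193 (mod 207); 20^4 ≡ 196 (mod 207); 20^8 ≡ 121 (mod 207); 20^16 ≡ 151 (mod 207)
20^30 = 20^2 × 20^4 × 20^8 × 20^16 ≡ 190 (mod 207)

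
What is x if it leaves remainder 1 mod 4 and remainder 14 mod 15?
29

Using Chinese Remainder Theorem:
M = 4 × 15 = 60
M1 = 15, M2 = 4
y1 = 15^(-1) mod 4 = 3
y2 = 4^(-1) mod 15 = 4
x = (1×15×3 + 14×4×4) mod 60 = 29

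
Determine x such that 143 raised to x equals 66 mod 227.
11

Baby-step giant-step with step n = ⌈√227⌉ = 16.
Baby steps 143^j mod 227 (j:value) for j=0..15: 0:1, 1:143, 2:19, 3:220, 4:134, 5:94, 6:49, 7:197, 8:23, 9:111, 10:210, 11:66, 12:131, 13:119, 14:219, 15:218.
h = 66 is already in the table at j=11, so x = 11.
Check: 143^11 ≡ 66 (mod 227).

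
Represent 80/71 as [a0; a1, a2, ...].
[1; 7, 1, 8]

Euclidean algorithm steps:
80 = 1 × 71 + 9
71 = 7 × 9 + 8
9 = 1 × 8 + 1
8 = 8 × 1 + 0
Continued fraction: [1; 7, 1, 8]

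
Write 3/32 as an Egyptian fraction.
1/11 + 1/352

Greedy algorithm:
3/32: ceiling(32/3) = 11, use 1/11
1/352: ceiling(352/1) = 352, use 1/352
Result: 3/32 = 1/11 + 1/352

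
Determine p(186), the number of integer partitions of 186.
1171432692373

p(n) counts ways to write n as a sum of positive integers (order ignored).
Euler's pentagonal recurrence: p(k) = p(k-1) + p(k-2) - p(k-5) - p(k-7) + p(k-12) + p(k-15) - ... (offsets j(3j∓1)/2, signs ++--, p(0)=1, p(<0)=0).
DP table for k = 0..185: p(0)=1, p(1)=1, p(2)=2, p(3)=3, p(4)=5, p(5)=7, p(6)=11, p(7)=15, p(8)=22, p(9)=30, p(10)=42, p(11)=56, p(12)=77, p(13)=101, p(14)=135, p(15)=176, p(16)=231, p(17)=297, p(18)=385, p(19)=490, p(20)=627, p(21)=792, p(22)=1002, p(23)=1255, p(24)=1575, p(25)=1958, p(26)=2436, p(27)=3010, p(28)=3718, p(29)=4565, p(30)=5604, p(31)=6842, p(32)=8349, p(33)=10143, p(34)=12310, p(35)=14883, p(36)=17977, p(37)=21637, p(38)=26015, p(39)=31185, p(40)=37338, p(41)=44583, p(42)=53174, p(43)=63261, p(44)=75175, p(45)=89134, p(46)=105558, p(47)=124754, p(48)=147273, p(49)=173525, p(50)=204226, p(51)=239943, p(52)=281589, p(53)=329931, p(54)=386155, p(55)=451276, p(56)=526823, p(57)=614154, p(58)=715220, p(59)=831820, p(60)=966467, p(61)=1121505, p(62)=1300156, p(63)=1505499, p(64)=1741630, p(65)=2012558, p(66)=2323520, p(67)=2679689, p(68)=3087735, p(69)=3554345, p(70)=4087968, p(71)=4697205, p(72)=5392783, p(73)=6185689, p(74)=7089500, p(75)=8118264, p(76)=9289091, p(77)=10619863, p(78)=12132164, p(79)=13848650, p(80)=15796476, p(81)=18004327, p(82)=20506255, p(83)=23338469, p(84)=26543660, p(85)=30167357, p(86)=34262962, p(87)=38887673, p(88)=44108109, p(89)=49995925, p(90)=56634173, p(91)=64112359, p(92)=72533807, p(93)=82010177, p(94)=92669720, p(95)=104651419, p(96)=118114304, p(97)=133230930, p(98)=150198136, p(99)=169229875, p(100)=190569292, p(101)=214481126, p(102)=241265379, p(103)=271248950, p(104)=304801365, p(105)=342325709, p(106)=384276336, p(107)=431149389, p(108)=483502844, p(109)=541946240, p(110)=607163746, p(111)=679903203, p(112)=761002156, p(113)=851376628, p(114)=952050665, p(115)=1064144451, p(116)=1188908248, p(117)=1327710076, p(118)=1482074143, p(119)=1653668665, p(120)=1844349560, p(121)=2056148051, p(122)=2291320912, p(123)=2552338241, p(124)=2841940500, p(125)=3163127352, p(126)=3519222692, p(127)=3913864295, p(128)=4351078600, p(129)=4835271870, p(130)=5371315400, p(131)=5964539504, p(132)=6620830889, p(133)=7346629512, p(134)=8149040695, p(135)=9035836076, p(136)=10015581680, p(137)=11097645016, p(138)=12292341831, p(139)=13610949895, p(140)=15065878135, p(141)=16670689208, p(142)=18440293320, p(143)=20390982757, p(144)=22540654445, p(145)=24908858009, p(146)=27517052599, p(147)=30388671978, p(148)=33549419497, p(149)=37027355200, p(150)=40853235313, p(151)=45060624582, p(152)=49686288421, p(153)=54770336324, p(154)=60356673280, p(155)=66493182097, p(156)=73232243759, p(157)=80630964769, p(158)=88751778802, p(159)=97662728555, p(160)=107438159466, p(161)=118159068427, p(162)=129913904637, p(163)=142798995930, p(164)=156919475295, p(165)=172389800255, p(166)=189334822579, p(167)=207890420102, p(168)=228204732751, p(169)=250438925115, p(170)=274768617130, p(171)=301384802048, p(172)=330495499613, p(173)=362326859895, p(174)=397125074750, p(175)=435157697830, p(176)=476715857290, p(177)=522115831195, p(178)=571701605655, p(179)=625846753120, p(180)=684957390936, p(181)=749474411781, p(182)=819876908323, p(183)=896684817527, p(184)=980462880430, p(185)=1071823774337.
Final step: p(186) = p(185) + p(184) - p(181) - p(179) + p(174) + p(171) - p(164) - p(160) + p(151) + p(146) - p(135) - p(129) + p(116) + p(109) - p(94) - p(86) + p(69) + p(60) - p(41) - p(31) + p(10)
= 1071823774337 + 980462880430 - 749474411781 - 625846753120 + 397125074750 + 301384802048 - 156919475295 - 107438159466 + 45060624582 + 27517052599 - 9035836076 - 4835271870 + 1188908248 + 541946240 - 92669720 - 34262962 + 3554345 + 966467 - 44583 - 6842 + 42
= 1171432692373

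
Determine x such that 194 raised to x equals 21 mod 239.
9

Baby-step giant-step with step n = ⌈√239⌉ = 16.
Baby steps 194^j mod 239 (j:value) for j=0..15: 0:1, 1:194, 2:113, 3:173, 4:102, 5:190, 6:54, 7:199, 8:127, 9:21, 10:11, 11:222, 12:48, 13:230, 14:166, 15:178.
h = 21 is already in the table at j=9, so x = 9.
Check: 194^9 ≡ 21 (mod 239).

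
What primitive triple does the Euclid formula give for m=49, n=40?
(801, 3920, 4001)

Euclid's formula: a = m² - n², b = 2mn, c = m² + n²
m = 49, n = 40
a = 49² - 40² = 2401 - 1600 = 801
b = 2 × 49 × 40 = 3920
c = 49² + 40² = 2401 + 1600 = 4001
Verification: 801² + 3920² = 641601 + 15366400 = 16008001 = 4001² ✓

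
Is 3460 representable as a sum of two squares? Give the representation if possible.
18² + 56² (a=18, b=56)

Factorization: 3460 = 2^2 × 5 × 173
By Fermat: n is sum of two squares iff every prime p ≡ 3 (mod 4) appears to even power.
All primes ≡ 3 (mod 4) appear to even power.
Search a = 0, 1, 2, … for 3460 - a² a perfect square: first hit at a = 18: 3460 - 324 = 3136 = 56².
3460 = 18² + 56² = 324 + 3136 ✓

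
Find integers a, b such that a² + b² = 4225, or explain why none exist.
0² + 65² (a=0, b=65)

Factorization: 4225 = 5^2 × 13^2
By Fermat: n is sum of two squares iff every prime p ≡ 3 (mod 4) appears to even power.
All primes ≡ 3 (mod 4) appear to even power.
Search a = 0, 1, 2, … for 4225 - a² a perfect square: first hit at a = 0: 4225 - 0 = 4225 = 65².
4225 = 0² + 65² = 0 + 4225 ✓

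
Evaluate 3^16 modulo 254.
71

Repeated squaring. Binary of 16 = 10000.
3^1 ≡ 3 (mod 254); 3^2 ≡ 9 (mod 254); 3^4 ≡ 81 (mod 254); 3^8 ≡ 211 (mod 254); 3^16 ≡ 71 (mod 254)
3^16 = 3^16 ≡ 71 (mod 254)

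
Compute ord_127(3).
126

127 is prime, so ord(3) divides φ(127) = 126.
Divisors of 126: 1, 2, 3, 6, 7, 9, 14, 18, 21, 42, 63, 126.
Repeated squaring: 3^1 ≡ 3, 3^2 ≡ 9, 3^4 ≡ 81, 3^8 ≡ 84, 3^16 ≡ 71, 3^32 ≡ 88, 3^64 ≡ 124 (mod 127).
Test 3^d mod 127 for each divisor d in increasing order:
3^1 ≡ 3
3^2 ≡ 9
3^3 = 3^2·3^1 ≡ 27
3^6 = 3^4·3^2 ≡ 94
3^7 = 3^4·3^2·3^1 ≡ 28
3^9 = 3^8·3^1 ≡ 125
3^14 = 3^8·3^4·3^2 ≡ 22
3^18 = 3^16·3^2 ≡ 4
3^21 = 3^16·3^4·3^1 ≡ 108
3^42 = 3^32·3^8·3^2 ≡ 107
3^63 = 3^32·3^16·3^8·3^4·3^2·3^1 ≡ 126
3^126 = 3^64·3^32·3^16·3^8·3^4·3^2 ≡ 1  ← first divisor giving 1
The order is 126.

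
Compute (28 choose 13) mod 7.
0

Using Lucas' theorem:
Write n=28 and k=13 in base 7:
n in base 7: [4, 0]
k in base 7: [1, 6]
C(28,13) mod 7 = ∏ C(n_i, k_i) mod 7
Digit binomials (mod 7): C(4,1) = 4; C(0,6) = 0 (k_i > n_i)
Product: 4 × 0 = 0 ≡ 0 (mod 7)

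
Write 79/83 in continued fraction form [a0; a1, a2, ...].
[0; 1, 19, 1, 3]

Euclidean algorithm steps:
79 = 0 × 83 + 79
83 = 1 × 79 + 4
79 = 19 × 4 + 3
4 = 1 × 3 + 1
3 = 3 × 1 + 0
Continued fraction: [0; 1, 19, 1, 3]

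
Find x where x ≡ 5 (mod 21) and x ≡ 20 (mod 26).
488

Using Chinese Remainder Theorem:
M = 21 × 26 = 546
M1 = 26, M2 = 21
y1 = 26^(-1) mod 21 = 17
y2 = 21^(-1) mod 26 = 5
x = (5×26×17 + 20×21×5) mod 546 = 488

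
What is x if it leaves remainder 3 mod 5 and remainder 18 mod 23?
18

Using Chinese Remainder Theorem:
M = 5 × 23 = 115
M1 = 23, M2 = 5
y1 = 23^(-1) mod 5 = 2
y2 = 5^(-1) mod 23 = 14
x = (3×23×2 + 18×5×14) mod 115 = 18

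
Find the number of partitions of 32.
8349

p(n) counts ways to write n as a sum of positive integers (order ignored).
Euler's pentagonal recurrence: p(k) = p(k-1) + p(k-2) - p(k-5) - p(k-7) + p(k-12) + p(k-15) - ... (offsets j(3j∓1)/2, signs ++--, p(0)=1, p(<0)=0).
DP table for k = 0..31: p(0)=1, p(1)=1, p(2)=2, p(3)=3, p(4)=5, p(5)=7, p(6)=11, p(7)=15, p(8)=22, p(9)=30, p(10)=42, p(11)=56, p(12)=77, p(13)=101, p(14)=135, p(15)=176, p(16)=231, p(17)=297, p(18)=385, p(19)=490, p(20)=627, p(21)=792, p(22)=1002, p(23)=1255, p(24)=1575, p(25)=1958, p(26)=2436, p(27)=3010, p(28)=3718, p(29)=4565, p(30)=5604, p(31)=6842.
Final step: p(32) = p(31) + p(30) - p(27) - p(25) + p(20) + p(17) - p(10) - p(6)
= 6842 + 5604 - 3010 - 1958 + 627 + 297 - 42 - 11
= 8349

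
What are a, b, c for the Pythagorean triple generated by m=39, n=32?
(497, 2496, 2545)

Euclid's formula: a = m² - n², b = 2mn, c = m² + n²
m = 39, n = 32
a = 39² - 32² = 1521 - 1024 = 497
b = 2 × 39 × 32 = 2496
c = 39² + 32² = 1521 + 1024 = 2545
Verification: 497² + 2496² = 247009 + 6230016 = 6477025 = 2545² ✓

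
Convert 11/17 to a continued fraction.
[0; 1, 1, 1, 5]

Euclidean algorithm steps:
11 = 0 × 17 + 11
17 = 1 × 11 + 6
11 = 1 × 6 + 5
6 = 1 × 5 + 1
5 = 5 × 1 + 0
Continued fraction: [0; 1, 1, 1, 5]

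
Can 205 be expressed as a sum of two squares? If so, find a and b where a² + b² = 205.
3² + 14² (a=3, b=14)

Factorization: 205 = 5 × 41
By Fermat: n is sum of two squares iff every prime p ≡ 3 (mod 4) appears to even power.
All primes ≡ 3 (mod 4) appear to even power.
Search a = 0, 1, 2, … for 205 - a² a perfect square: first hit at a = 3: 205 - 9 = 196 = 14².
205 = 3² + 14² = 9 + 196 ✓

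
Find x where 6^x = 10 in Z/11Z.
5

Baby-step giant-step with step n = ⌈√11⌉ = 4.
Baby steps 6^j mod 11 (j:value) for j=0..3: 0:1, 1:6, 2:3, 3:7.
Giant-step multiplier: 6^(-4) ≡ 6^(10-4) = 6^6 ≡ 5 (mod 11).
Giant steps γ_i = 10·5^i mod 11: γ_0=10, γ_1=6 (in table at j=1).
x = i·n + j = 1·4 + 1 = 5.
Check: 6^5 ≡ 10 (mod 11).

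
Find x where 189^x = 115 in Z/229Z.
213

Baby-step giant-step with step n = ⌈√229⌉ = 16.
Baby steps 189^j mod 229 (j:value) for j=0..15: 0:1, 1:189, 2:226, 3:120, 4:9, 5:98, 6:202, 7:164, 8:81, 9:195, 10:215, 11:102, 12:42, 13:152, 14:103, 15:2.
Giant-step multiplier: 189^(-16) ≡ 189^(228-16) = 189^212 ≡ 83 (mod 229).
Giant steps γ_i = 115·83^i mod 229: γ_0=115, γ_1=156, γ_2=124, γ_3=216, γ_4=66, γ_5=211, γ_6=109, γ_7=116, γ_8=10, γ_9=143, γ_10=190, γ_11=198, γ_12=175, γ_13=98 (in table at j=5).
x = i·n + j = 13·16 + 5 = 213.
Check: 189^213 ≡ 115 (mod 229).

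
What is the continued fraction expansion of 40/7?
[5; 1, 2, 2]

Euclidean algorithm steps:
40 = 5 × 7 + 5
7 = 1 × 5 + 2
5 = 2 × 2 + 1
2 = 2 × 1 + 0
Continued fraction: [5; 1, 2, 2]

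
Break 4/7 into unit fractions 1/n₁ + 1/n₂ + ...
1/2 + 1/14

Greedy algorithm:
4/7: ceiling(7/4) = 2, use 1/2
1/14: ceiling(14/1) = 14, use 1/14
Result: 4/7 = 1/2 + 1/14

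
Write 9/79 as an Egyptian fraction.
1/9 + 1/356 + 1/253116

Greedy algorithm:
9/79: ceiling(79/9) = 9, use 1/9
2/711: ceiling(711/2) = 356, use 1/356
1/253116: ceiling(253116/1) = 253116, use 1/253116
Result: 9/79 = 1/9 + 1/356 + 1/253116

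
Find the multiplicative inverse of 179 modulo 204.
155

gcd(179, 204) = 1, so the inverse exists.
Extended Euclidean algorithm on (204, 179):
204 = 1 × 179 + 25  ⟹  25 = (1)·204 + (-1)·179
179 = 7 × 25 + 4  ⟹  4 = (-7)·204 + (8)·179
25 = 6 × 4 + 1  ⟹  1 = (43)·204 + (-49)·179
So (-49)·179 ≡ 1 (mod 204), i.e. 179^(-1) ≡ -49 ≡ 155 (mod 204).
Check: 179 × 155 = 27745 ≡ 1 (mod 204)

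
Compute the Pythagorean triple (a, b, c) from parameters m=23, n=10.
(429, 460, 629)

Euclid's formula: a = m² - n², b = 2mn, c = m² + n²
m = 23, n = 10
a = 23² - 10² = 529 - 100 = 429
b = 2 × 23 × 10 = 460
c = 23² + 10² = 529 + 100 = 629
Verification: 429² + 460² = 184041 + 211600 = 395641 = 629² ✓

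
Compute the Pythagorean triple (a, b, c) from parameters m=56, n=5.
(3111, 560, 3161)

Euclid's formula: a = m² - n², b = 2mn, c = m² + n²
m = 56, n = 5
a = 56² - 5² = 3136 - 25 = 3111
b = 2 × 56 × 5 = 560
c = 56² + 5² = 3136 + 25 = 3161
Verification: 3111² + 560² = 9678321 + 313600 = 9991921 = 3161² ✓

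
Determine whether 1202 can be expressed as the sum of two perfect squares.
19² + 29² (a=19, b=29)

Factorization: 1202 = 2 × 601
By Fermat: n is sum of two squares iff every prime p ≡ 3 (mod 4) appears to even power.
All primes ≡ 3 (mod 4) appear to even power.
Search a = 0, 1, 2, … for 1202 - a² a perfect square: first hit at a = 19: 1202 - 361 = 841 = 29².
1202 = 19² + 29² = 361 + 841 ✓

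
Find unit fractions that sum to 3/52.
1/18 + 1/468

Greedy algorithm:
3/52: ceiling(52/3) = 18, use 1/18
1/468: ceiling(468/1) = 468, use 1/468
Result: 3/52 = 1/18 + 1/468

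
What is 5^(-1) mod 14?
3

gcd(5, 14) = 1, so the inverse exists.
Extended Euclidean algorithm on (14, 5):
14 = 2 × 5 + 4  ⟹  4 = (1)·14 + (-2)·5
5 = 1 × 4 + 1  ⟹  1 = (-1)·14 + (3)·5
So (3)·5 ≡ 1 (mod 14), i.e. 5^(-1) ≡ 3 (mod 14).
Check: 5 × 3 = 15 ≡ 1 (mod 14)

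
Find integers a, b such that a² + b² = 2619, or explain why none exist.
Not possible

Factorization: 2619 = 3^3 × 97
By Fermat: n is sum of two squares iff every prime p ≡ 3 (mod 4) appears to even power.
Prime(s) ≡ 3 (mod 4) with odd exponent: [(3, 3)]
Therefore 2619 cannot be expressed as a² + b².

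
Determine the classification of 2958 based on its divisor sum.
abundant

Proper divisors of 2958: sum = 1 + 2 + 3 + 6 + 17 + 29 + 34 + 51 + 58 + 87 + 102 + 174 + 493 + 986 + 1479 = 3522
Since 3522 > 2958, 2958 is abundant.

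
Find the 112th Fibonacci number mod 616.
595

Matrix identity: Q^n = [[F_(n+1), F_n], [F_n, F_(n-1)]] with Q = [[1,1],[1,0]].
n = 112 = 1110000₂. Square-and-multiply, entries mod 616:
Q^1 = [[1,1],[1,0]]
Q^3 = (Q^1)²·Q = [[3,2],[2,1]]
Q^7 = (Q^3)²·Q = [[21,13],[13,8]]
Q^14 = (Q^7)² = [[610,377],[377,233]]
Q^28 = (Q^14)² = [[485,571],[571,530]]
Q^56 = (Q^28)² = [[90,525],[525,181]]
Q^112 = (Q^56)² = [[365,595],[595,386]]
F_112 mod 616 = Q^112[0][1] = 595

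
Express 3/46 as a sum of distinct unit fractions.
1/16 + 1/368

Greedy algorithm:
3/46: ceiling(46/3) = 16, use 1/16
1/368: ceiling(368/1) = 368, use 1/368
Result: 3/46 = 1/16 + 1/368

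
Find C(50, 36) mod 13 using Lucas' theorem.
7

Using Lucas' theorem:
Write n=50 and k=36 in base 13:
n in base 13: [3, 11]
k in base 13: [2, 10]
C(50,36) mod 13 = ∏ C(n_i, k_i) mod 13
Digit binomials (mod 13): C(3,2) = 3; C(11,10) = 11
Product: 3 × 11 = 33 ≡ 7 (mod 13)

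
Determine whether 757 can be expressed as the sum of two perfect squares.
9² + 26² (a=9, b=26)

Factorization: 757 = 757
By Fermat: n is sum of two squares iff every prime p ≡ 3 (mod 4) appears to even power.
All primes ≡ 3 (mod 4) appear to even power.
Search a = 0, 1, 2, … for 757 - a² a perfect square: first hit at a = 9: 757 - 81 = 676 = 26².
757 = 9² + 26² = 81 + 676 ✓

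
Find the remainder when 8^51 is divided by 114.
56

Repeated squaring. Binary of 51 = 110011.
8^1 ≡ 8 (mod 114); 8^2 ≡ 64 (mod 114); 8^4 ≡ 106 (mod 114); 8^8 ≡ 64 (mod 114); 8^16 ≡ 106 (mod 114); 8^32 ≡ 64 (mod 114)
8^51 = 8^1 × 8^2 × 8^16 × 8^32 ≡ 56 (mod 114)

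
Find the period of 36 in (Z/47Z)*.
23

47 is prime, so ord(36) divides φ(47) = 46.
Divisors of 46: 1, 2, 23, 46.
Repeated squaring: 36^1 ≡ 36, 36^2 ≡ 27, 36^4 ≡ 24, 36^8 ≡ 12, 36^16 ≡ 3, 36^32 ≡ 9 (mod 47).
Test 36^d mod 47 for each divisor d in increasing order:
36^1 ≡ 36
36^2 ≡ 27
36^23 = 36^16·36^4·36^2·36^1 ≡ 1  ← first divisor giving 1
The order is 23.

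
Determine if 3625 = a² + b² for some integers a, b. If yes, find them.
5² + 60² (a=5, b=60)

Factorization: 3625 = 5^3 × 29
By Fermat: n is sum of two squares iff every prime p ≡ 3 (mod 4) appears to even power.
All primes ≡ 3 (mod 4) appear to even power.
Search a = 0, 1, 2, … for 3625 - a² a perfect square: first hit at a = 5: 3625 - 25 = 3600 = 60².
3625 = 5² + 60² = 25 + 3600 ✓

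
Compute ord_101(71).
25

101 is prime, so ord(71) divides φ(101) = 100.
Divisors of 100: 1, 2, 4, 5, 10, 20, 25, 50, 100.
Repeated squaring: 71^1 ≡ 71, 71^2 ≡ 92, 71^4 ≡ 81, 71^8 ≡ 97, 71^16 ≡ 16, 71^32 ≡ 54, 71^64 ≡ 88 (mod 101).
Test 71^d mod 101 for each divisor d in increasing order:
71^1 ≡ 71
71^2 ≡ 92
71^4 ≡ 81
71^5 = 71^4·71^1 ≡ 95
71^10 = 71^8·71^2 ≡ 36
71^20 = 71^16·71^4 ≡ 84
71^25 = 71^16·71^8·71^1 ≡ 1  ← first divisor giving 1
The order is 25.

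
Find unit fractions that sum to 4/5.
1/2 + 1/4 + 1/20

Greedy algorithm:
4/5: ceiling(5/4) = 2, use 1/2
3/10: ceiling(10/3) = 4, use 1/4
1/20: ceiling(20/1) = 20, use 1/20
Result: 4/5 = 1/2 + 1/4 + 1/20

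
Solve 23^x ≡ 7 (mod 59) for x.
36

Baby-step giant-step with step n = ⌈√59⌉ = 8.
Baby steps 23^j mod 59 (j:value) for j=0..7: 0:1, 1:23, 2:57, 3:13, 4:4, 5:33, 6:51, 7:52.
Giant-step multiplier: 23^(-8) ≡ 23^(58-8) = 23^50 ≡ 48 (mod 59).
Giant steps γ_i = 7·48^i mod 59: γ_0=7, γ_1=41, γ_2=21, γ_3=5, γ_4=4 (in table at j=4).
x = i·n + j = 4·8 + 4 = 36.
Check: 23^36 ≡ 7 (mod 59).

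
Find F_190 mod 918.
701

Matrix identity: Q^n = [[F_(n+1), F_n], [F_n, F_(n-1)]] with Q = [[1,1],[1,0]].
n = 190 = 10111110₂. Square-and-multiply, entries mod 918:
Q^1 = [[1,1],[1,0]]
Q^2 = (Q^1)² = [[2,1],[1,1]]
Q^5 = (Q^2)²·Q = [[8,5],[5,3]]
Q^11 = (Q^5)²·Q = [[144,89],[89,55]]
Q^23 = (Q^11)²·Q = [[468,199],[199,269]]
Q^47 = (Q^23)²·Q = [[450,667],[667,701]]
Q^95 = (Q^47)²·Q = [[468,199],[199,269]]
Q^190 = (Q^95)² = [[667,701],[701,884]]
F_190 mod 918 = Q^190[0][1] = 701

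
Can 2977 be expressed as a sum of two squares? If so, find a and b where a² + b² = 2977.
24² + 49² (a=24, b=49)

Factorization: 2977 = 13 × 229
By Fermat: n is sum of two squares iff every prime p ≡ 3 (mod 4) appears to even power.
All primes ≡ 3 (mod 4) appear to even power.
Search a = 0, 1, 2, … for 2977 - a² a perfect square: first hit at a = 24: 2977 - 576 = 2401 = 49².
2977 = 24² + 49² = 576 + 2401 ✓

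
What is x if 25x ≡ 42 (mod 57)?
x ≡ 45 (mod 57)

gcd(25, 57) = 1, which divides 42, so solutions exist.
Find 25^(-1) mod 57 by the extended Euclidean algorithm:
57 = 2 × 25 + 7  ⟹  7 = (1)·57 + (-2)·25
25 = 3 × 7 + 4  ⟹  4 = (-3)·57 + (7)·25
7 = 1 × 4 + 3  ⟹  3 = (4)·57 + (-9)·25
4 = 1 × 3 + 1  ⟹  1 = (-7)·57 + (16)·25
So (16)·25 ≡ 1 (mod 57), i.e. 25^(-1) ≡ 16 (mod 57).
x ≡ 16 × 42 = 672 ≡ 45 (mod 57).
Check: 25 × 45 = 1125 ≡ 42 (mod 57).
Unique solution: x ≡ 45 (mod 57)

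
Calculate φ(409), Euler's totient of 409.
408

409 = 409
φ(n) = n × ∏(1 - 1/p) for each prime p dividing n
φ(409) = 409 × (1 - 1/409) = 408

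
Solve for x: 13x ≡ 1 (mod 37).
20

gcd(13, 37) = 1, so the inverse exists.
Extended Euclidean algorithm on (37, 13):
37 = 2 × 13 + 11  ⟹  11 = (1)·37 + (-2)·13
13 = 1 × 11 + 2  ⟹  2 = (-1)·37 + (3)·13
11 = 5 × 2 + 1  ⟹  1 = (6)·37 + (-17)·13
So (-17)·13 ≡ 1 (mod 37), i.e. 13^(-1) ≡ -17 ≡ 20 (mod 37).
Check: 13 × 20 = 260 ≡ 1 (mod 37)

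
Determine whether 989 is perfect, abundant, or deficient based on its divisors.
deficient

Proper divisors of 989: sum = 1 + 23 + 43 = 67
Since 67 < 989, 989 is deficient.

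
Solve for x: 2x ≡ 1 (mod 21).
11

gcd(2, 21) = 1, so the inverse exists.
Extended Euclidean algorithm on (21, 2):
21 = 10 × 2 + 1  ⟹  1 = (1)·21 + (-10)·2
So (-10)·2 ≡ 1 (mod 21), i.e. 2^(-1) ≡ -10 ≡ 11 (mod 21).
Check: 2 × 11 = 22 ≡ 1 (mod 21)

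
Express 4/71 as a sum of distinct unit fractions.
1/18 + 1/1278

Greedy algorithm:
4/71: ceiling(71/4) = 18, use 1/18
1/1278: ceiling(1278/1) = 1278, use 1/1278
Result: 4/71 = 1/18 + 1/1278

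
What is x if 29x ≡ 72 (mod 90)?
x ≡ 18 (mod 90)

gcd(29, 90) = 1, which divides 72, so solutions exist.
Find 29^(-1) mod 90 by the extended Euclidean algorithm:
90 = 3 × 29 + 3  ⟹  3 = (1)·90 + (-3)·29
29 = 9 × 3 + 2  ⟹  2 = (-9)·90 + (28)·29
3 = 1 × 2 + 1  ⟹  1 = (10)·90 + (-31)·29
So (-31)·29 ≡ 1 (mod 90), i.e. 29^(-1) ≡ -31 ≡ 59 (mod 90).
x ≡ 59 × 72 = 4248 ≡ 18 (mod 90).
Check: 29 × 18 = 522 ≡ 72 (mod 90).
Unique solution: x ≡ 18 (mod 90)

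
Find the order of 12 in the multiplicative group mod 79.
26

79 is prime, so ord(12) divides φ(79) = 78.
Divisors of 78: 1, 2, 3, 6, 13, 26, 39, 78.
Repeated squaring: 12^1 ≡ 12, 12^2 ≡ 65, 12^4 ≡ 38, 12^8 ≡ 22, 12^16 ≡ 10, 12^32 ≡ 21, 12^64 ≡ 46 (mod 79).
Test 12^d mod 79 for each divisor d in increasing order:
12^1 ≡ 12
12^2 ≡ 65
12^3 = 12^2·12^1 ≡ 69
12^6 = 12^4·12^2 ≡ 21
12^13 = 12^8·12^4·12^1 ≡ 78
12^26 = 12^16·12^8·12^2 ≡ 1  ← first divisor giving 1
The order is 26.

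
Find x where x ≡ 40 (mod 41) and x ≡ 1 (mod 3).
40

Using Chinese Remainder Theorem:
M = 41 × 3 = 123
M1 = 3, M2 = 41
y1 = 3^(-1) mod 41 = 14
y2 = 41^(-1) mod 3 = 2
x = (40×3×14 + 1×41×2) mod 123 = 40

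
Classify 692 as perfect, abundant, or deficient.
deficient

Proper divisors of 692: sum = 1 + 2 + 4 + 173 + 346 = 526
Since 526 < 692, 692 is deficient.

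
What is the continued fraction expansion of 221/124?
[1; 1, 3, 1, 1, 2, 5]

Euclidean algorithm steps:
221 = 1 × 124 + 97
124 = 1 × 97 + 27
97 = 3 × 27 + 16
27 = 1 × 16 + 11
16 = 1 × 11 + 5
11 = 2 × 5 + 1
5 = 5 × 1 + 0
Continued fraction: [1; 1, 3, 1, 1, 2, 5]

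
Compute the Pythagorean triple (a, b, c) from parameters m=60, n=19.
(3239, 2280, 3961)

Euclid's formula: a = m² - n², b = 2mn, c = m² + n²
m = 60, n = 19
a = 60² - 19² = 3600 - 361 = 3239
b = 2 × 60 × 19 = 2280
c = 60² + 19² = 3600 + 361 = 3961
Verification: 3239² + 2280² = 10491121 + 5198400 = 15689521 = 3961² ✓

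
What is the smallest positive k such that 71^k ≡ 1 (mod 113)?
16

113 is prime, so ord(71) divides φ(113) = 112.
Divisors of 112: 1, 2, 4, 7, 8, 14, 16, 28, 56, 112.
Repeated squaring: 71^1 ≡ 71, 71^2 ≡ 69, 71^4 ≡ 15, 71^8 ≡ 112, 71^16 ≡ 1, 71^32 ≡ 1, 71^64 ≡ 1 (mod 113).
Test 71^d mod 113 for each divisor d in increasing order:
71^1 ≡ 71
71^2 ≡ 69
71^4 ≡ 15
71^7 = 71^4·71^2·71^1 ≡ 35
71^8 ≡ 112
71^14 = 71^8·71^4·71^2 ≡ 95
71^16 ≡ 1  ← first divisor giving 1
The order is 16.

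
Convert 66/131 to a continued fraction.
[0; 1, 1, 65]

Euclidean algorithm steps:
66 = 0 × 131 + 66
131 = 1 × 66 + 65
66 = 1 × 65 + 1
65 = 65 × 1 + 0
Continued fraction: [0; 1, 1, 65]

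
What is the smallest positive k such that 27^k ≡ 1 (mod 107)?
53

107 is prime, so ord(27) divides φ(107) = 106.
Divisors of 106: 1, 2, 53, 106.
Repeated squaring: 27^1 ≡ 27, 27^2 ≡ 87, 27^4 ≡ 79, 27^8 ≡ 35, 27^16 ≡ 48, 27^32 ≡ 57, 27^64 ≡ 39 (mod 107).
Test 27^d mod 107 for each divisor d in increasing order:
27^1 ≡ 27
27^2 ≡ 87
27^53 = 27^32·27^16·27^4·27^1 ≡ 1  ← first divisor giving 1
The order is 53.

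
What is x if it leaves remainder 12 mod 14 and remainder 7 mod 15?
82

Using Chinese Remainder Theorem:
M = 14 × 15 = 210
M1 = 15, M2 = 14
y1 = 15^(-1) mod 14 = 1
y2 = 14^(-1) mod 15 = 14
x = (12×15×1 + 7×14×14) mod 210 = 82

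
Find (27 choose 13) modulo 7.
3

Using Lucas' theorem:
Write n=27 and k=13 in base 7:
n in base 7: [3, 6]
k in base 7: [1, 6]
C(27,13) mod 7 = ∏ C(n_i, k_i) mod 7
Digit binomials (mod 7): C(3,1) = 3; C(6,6) = 1
Product: 3 × 1 = 3 ≡ 3 (mod 7)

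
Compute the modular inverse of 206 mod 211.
42

gcd(206, 211) = 1, so the inverse exists.
Extended Euclidean algorithm on (211, 206):
211 = 1 × 206 + 5  ⟹  5 = (1)·211 + (-1)·206
206 = 41 × 5 + 1  ⟹  1 = (-41)·211 + (42)·206
So (42)·206 ≡ 1 (mod 211), i.e. 206^(-1) ≡ 42 (mod 211).
Check: 206 × 42 = 8652 ≡ 1 (mod 211)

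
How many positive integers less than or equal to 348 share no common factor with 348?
112

348 = 2^2 × 3 × 29
φ(n) = n × ∏(1 - 1/p) for each prime p dividing n
φ(348) = 348 × (1 - 1/2) × (1 - 1/3) × (1 - 1/29) = 112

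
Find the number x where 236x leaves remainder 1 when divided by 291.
164

gcd(236, 291) = 1, so the inverse exists.
Extended Euclidean algorithm on (291, 236):
291 = 1 × 236 + 55  ⟹  55 = (1)·291 + (-1)·236
236 = 4 × 55 + 16  ⟹  16 = (-4)·291 + (5)·236
55 = 3 × 16 + 7  ⟹  7 = (13)·291 + (-16)·236
16 = 2 × 7 + 2  ⟹  2 = (-30)·291 + (37)·236
7 = 3 × 2 + 1  ⟹  1 = (103)·291 + (-127)·236
So (-127)·236 ≡ 1 (mod 291), i.e. 236^(-1) ≡ -127 ≡ 164 (mod 291).
Check: 236 × 164 = 38704 ≡ 1 (mod 291)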